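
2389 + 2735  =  5124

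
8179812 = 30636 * 267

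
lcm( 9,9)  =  9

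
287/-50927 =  - 1 + 50640/50927 = - 0.01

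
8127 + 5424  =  13551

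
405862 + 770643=1176505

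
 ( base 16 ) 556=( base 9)1777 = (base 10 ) 1366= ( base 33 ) 18D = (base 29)1I3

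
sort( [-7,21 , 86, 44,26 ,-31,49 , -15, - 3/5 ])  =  [ - 31, - 15,- 7 ,- 3/5, 21 , 26,44, 49 , 86]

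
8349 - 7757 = 592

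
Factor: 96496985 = 5^1 *13^1*41^1*36209^1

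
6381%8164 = 6381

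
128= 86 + 42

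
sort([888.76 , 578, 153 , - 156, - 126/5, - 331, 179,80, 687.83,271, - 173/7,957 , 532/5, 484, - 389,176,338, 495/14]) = [  -  389, - 331, - 156, - 126/5, - 173/7, 495/14, 80, 532/5, 153,176, 179, 271, 338,484, 578,687.83, 888.76, 957]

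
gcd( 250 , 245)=5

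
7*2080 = 14560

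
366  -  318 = 48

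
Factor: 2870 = 2^1 * 5^1 *7^1 * 41^1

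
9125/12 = 9125/12 = 760.42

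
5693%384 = 317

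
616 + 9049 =9665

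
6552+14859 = 21411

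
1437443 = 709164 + 728279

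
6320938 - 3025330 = 3295608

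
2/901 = 2/901 = 0.00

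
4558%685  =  448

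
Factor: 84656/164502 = 2^3*3^(- 2 )*11^1*19^( - 1 ) = 88/171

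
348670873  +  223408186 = 572079059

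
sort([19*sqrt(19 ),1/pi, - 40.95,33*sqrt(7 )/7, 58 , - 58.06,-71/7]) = [ - 58.06, -40.95, - 71/7, 1/pi, 33*sqrt( 7)/7,  58, 19 * sqrt(19)]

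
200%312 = 200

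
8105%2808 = 2489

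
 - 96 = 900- 996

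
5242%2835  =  2407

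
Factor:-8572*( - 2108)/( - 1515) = -2^4*3^(- 1)*5^(  -  1)  *  17^1 * 31^1*101^( - 1) * 2143^1=- 18069776/1515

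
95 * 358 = 34010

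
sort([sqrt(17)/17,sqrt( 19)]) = [sqrt( 17)/17, sqrt(19) ] 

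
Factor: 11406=2^1*3^1*1901^1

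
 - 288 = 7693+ - 7981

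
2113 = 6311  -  4198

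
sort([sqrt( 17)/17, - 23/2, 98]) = [ - 23/2,sqrt( 17 )/17 , 98 ]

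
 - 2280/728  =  -285/91 = - 3.13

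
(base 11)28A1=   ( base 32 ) 3KT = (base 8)7235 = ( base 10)3741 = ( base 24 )6bl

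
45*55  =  2475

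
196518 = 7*28074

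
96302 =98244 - 1942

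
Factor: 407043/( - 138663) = -91/31 = - 7^1* 13^1 * 31^( - 1) 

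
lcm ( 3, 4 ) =12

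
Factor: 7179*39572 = 284087388 =2^2*3^1 * 13^1*761^1*2393^1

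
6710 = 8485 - 1775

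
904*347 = 313688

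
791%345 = 101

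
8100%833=603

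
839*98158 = 82354562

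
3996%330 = 36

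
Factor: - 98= - 2^1*7^2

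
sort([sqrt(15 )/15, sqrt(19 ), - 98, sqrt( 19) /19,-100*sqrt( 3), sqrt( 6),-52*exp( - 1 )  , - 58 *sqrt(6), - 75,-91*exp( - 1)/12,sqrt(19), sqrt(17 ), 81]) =[ - 100*sqrt(3 ),-58*sqrt ( 6) , - 98, - 75,-52 * exp ( - 1 ),-91 * exp( -1 )/12, sqrt(19 )/19,sqrt(15 )/15, sqrt( 6), sqrt(17 ),sqrt(19), sqrt( 19 ), 81 ] 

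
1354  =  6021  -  4667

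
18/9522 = 1/529 =0.00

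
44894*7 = 314258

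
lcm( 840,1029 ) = 41160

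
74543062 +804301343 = 878844405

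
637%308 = 21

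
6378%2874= 630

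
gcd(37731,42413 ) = 1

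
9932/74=134 + 8/37 = 134.22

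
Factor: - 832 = -2^6*13^1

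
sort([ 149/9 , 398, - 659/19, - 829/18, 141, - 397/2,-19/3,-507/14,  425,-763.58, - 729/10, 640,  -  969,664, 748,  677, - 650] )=[ - 969, - 763.58, - 650,-397/2 ,-729/10, - 829/18,  -  507/14,  -  659/19,-19/3, 149/9, 141,398, 425, 640,664,677, 748 ]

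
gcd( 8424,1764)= 36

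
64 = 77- 13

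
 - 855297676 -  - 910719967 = 55422291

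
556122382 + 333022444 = 889144826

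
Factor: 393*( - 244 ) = -2^2* 3^1*61^1 * 131^1 = -  95892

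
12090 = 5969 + 6121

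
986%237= 38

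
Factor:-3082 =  - 2^1*23^1 * 67^1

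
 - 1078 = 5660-6738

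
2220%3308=2220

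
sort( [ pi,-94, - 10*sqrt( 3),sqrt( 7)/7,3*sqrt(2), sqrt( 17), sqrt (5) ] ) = [ - 94, - 10*sqrt (3), sqrt(7 ) /7, sqrt(5),pi,sqrt( 17 ), 3 * sqrt( 2 )]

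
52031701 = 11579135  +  40452566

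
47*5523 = 259581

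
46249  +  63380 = 109629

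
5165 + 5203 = 10368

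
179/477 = 179/477 = 0.38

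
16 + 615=631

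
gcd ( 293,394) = 1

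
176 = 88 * 2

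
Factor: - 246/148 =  - 123/74  =  -2^(- 1)*3^1*37^(-1 ) * 41^1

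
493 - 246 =247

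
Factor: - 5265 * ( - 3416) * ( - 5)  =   - 89926200=-2^3 * 3^4* 5^2*7^1*13^1 *61^1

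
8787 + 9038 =17825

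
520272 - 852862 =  - 332590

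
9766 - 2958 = 6808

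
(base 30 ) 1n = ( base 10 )53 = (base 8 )65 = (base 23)27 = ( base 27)1Q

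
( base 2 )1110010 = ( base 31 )3L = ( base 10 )114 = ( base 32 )3i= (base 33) 3f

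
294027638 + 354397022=648424660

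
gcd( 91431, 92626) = 1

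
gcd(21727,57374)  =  1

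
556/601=556/601 = 0.93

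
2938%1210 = 518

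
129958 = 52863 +77095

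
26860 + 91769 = 118629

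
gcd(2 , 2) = 2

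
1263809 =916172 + 347637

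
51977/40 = 1299 + 17/40 =1299.42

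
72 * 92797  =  6681384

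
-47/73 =-1 + 26/73   =  -0.64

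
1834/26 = 70 +7/13 = 70.54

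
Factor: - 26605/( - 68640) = 2^(- 5 )*3^ ( - 1 )*11^( - 1) * 13^( - 1) * 17^1*313^1 = 5321/13728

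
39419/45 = 39419/45 = 875.98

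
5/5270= 1/1054 = 0.00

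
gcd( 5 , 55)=5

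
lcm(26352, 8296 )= 447984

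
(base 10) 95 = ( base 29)38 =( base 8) 137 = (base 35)2p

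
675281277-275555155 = 399726122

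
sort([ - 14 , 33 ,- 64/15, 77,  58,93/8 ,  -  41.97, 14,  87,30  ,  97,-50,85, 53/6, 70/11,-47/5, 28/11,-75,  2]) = [ - 75, - 50, - 41.97, - 14,- 47/5, - 64/15,2, 28/11,70/11, 53/6, 93/8,14, 30,33, 58,77, 85, 87, 97]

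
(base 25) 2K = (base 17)42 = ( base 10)70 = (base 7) 130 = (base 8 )106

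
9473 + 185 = 9658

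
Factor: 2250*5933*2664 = 2^4*3^4*5^3*17^1 * 37^1*349^1 = 35562402000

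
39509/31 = 1274 + 15/31 = 1274.48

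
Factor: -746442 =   -  2^1*3^3* 23^1*601^1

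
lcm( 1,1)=1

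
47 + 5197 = 5244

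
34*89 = 3026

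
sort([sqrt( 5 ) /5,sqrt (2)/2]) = [ sqrt (5 ) /5,sqrt(2) /2] 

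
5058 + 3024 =8082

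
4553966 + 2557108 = 7111074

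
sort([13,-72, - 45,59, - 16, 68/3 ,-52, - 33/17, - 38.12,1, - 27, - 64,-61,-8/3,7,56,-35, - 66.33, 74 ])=[ - 72, - 66.33,-64, - 61, - 52  , -45, - 38.12,-35, - 27, - 16 , - 8/3, - 33/17, 1,7,13, 68/3,56,59, 74] 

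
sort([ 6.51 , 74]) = [6.51,74] 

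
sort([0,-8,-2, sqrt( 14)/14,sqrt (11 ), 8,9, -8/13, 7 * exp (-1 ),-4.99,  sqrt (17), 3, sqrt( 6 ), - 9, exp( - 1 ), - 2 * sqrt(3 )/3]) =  [ - 9, - 8, - 4.99, - 2, - 2*sqrt(3) /3, - 8/13, 0, sqrt( 14)/14, exp (  -  1 ), sqrt(6 ),7*exp ( -1 ), 3, sqrt ( 11 ),  sqrt ( 17 ),8 , 9]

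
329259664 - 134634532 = 194625132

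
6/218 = 3/109 = 0.03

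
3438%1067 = 237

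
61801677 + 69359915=131161592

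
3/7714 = 3/7714= 0.00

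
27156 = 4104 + 23052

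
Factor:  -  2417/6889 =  - 83^( - 2)*2417^1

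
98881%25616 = 22033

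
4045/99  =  4045/99 =40.86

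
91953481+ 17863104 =109816585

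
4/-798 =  - 2/399 = - 0.01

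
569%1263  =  569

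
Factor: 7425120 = 2^5 * 3^1 * 5^1 * 31^1 * 499^1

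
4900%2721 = 2179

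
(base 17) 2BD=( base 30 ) PS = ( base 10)778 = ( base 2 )1100001010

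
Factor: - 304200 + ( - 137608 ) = - 441808 = - 2^4*53^1*521^1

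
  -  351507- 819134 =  - 1170641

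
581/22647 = 581/22647 = 0.03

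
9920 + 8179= 18099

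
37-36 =1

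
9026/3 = 9026/3 = 3008.67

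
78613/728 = 107 + 717/728 = 107.98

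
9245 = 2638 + 6607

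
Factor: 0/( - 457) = 0^1 = 0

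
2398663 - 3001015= -602352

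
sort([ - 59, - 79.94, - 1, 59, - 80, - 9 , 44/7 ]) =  [ - 80, - 79.94, - 59, - 9, - 1, 44/7,59]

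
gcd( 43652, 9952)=4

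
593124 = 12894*46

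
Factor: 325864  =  2^3*7^1*11^1 * 23^2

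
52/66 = 26/33 = 0.79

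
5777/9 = 641 + 8/9 = 641.89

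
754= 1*754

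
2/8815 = 2/8815 =0.00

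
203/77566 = 203/77566= 0.00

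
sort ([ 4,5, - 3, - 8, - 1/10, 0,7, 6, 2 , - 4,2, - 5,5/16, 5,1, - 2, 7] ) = [ - 8, - 5, - 4 , - 3, - 2, - 1/10,0,  5/16,1, 2,  2,  4,5, 5, 6, 7, 7]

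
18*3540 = 63720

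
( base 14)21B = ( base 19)12I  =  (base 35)BW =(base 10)417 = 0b110100001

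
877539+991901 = 1869440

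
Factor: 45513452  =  2^2*503^1*22621^1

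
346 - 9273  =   - 8927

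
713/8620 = 713/8620 = 0.08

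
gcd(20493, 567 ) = 81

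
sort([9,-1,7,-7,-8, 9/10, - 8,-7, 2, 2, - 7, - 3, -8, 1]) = [-8 ,-8, - 8, - 7, - 7,-7, - 3, - 1, 9/10, 1, 2 , 2,7, 9 ] 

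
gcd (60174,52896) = 6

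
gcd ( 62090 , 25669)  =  7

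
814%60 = 34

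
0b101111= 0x2F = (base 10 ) 47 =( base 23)21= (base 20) 27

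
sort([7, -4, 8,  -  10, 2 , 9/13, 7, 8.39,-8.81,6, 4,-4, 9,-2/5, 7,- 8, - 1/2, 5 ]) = [-10,-8.81,-8, - 4, - 4,-1/2, - 2/5,9/13, 2,4,  5,6, 7, 7,7,8 , 8.39,  9]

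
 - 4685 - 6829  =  -11514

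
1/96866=1/96866= 0.00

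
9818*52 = 510536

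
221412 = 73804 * 3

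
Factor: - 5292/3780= -5^( - 1 )*7^1 = - 7/5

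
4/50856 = 1/12714= 0.00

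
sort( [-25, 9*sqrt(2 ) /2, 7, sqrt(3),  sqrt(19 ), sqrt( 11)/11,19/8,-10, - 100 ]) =[ -100, - 25, - 10,  sqrt(11)/11,sqrt( 3) , 19/8, sqrt( 19),  9 * sqrt( 2 ) /2 , 7 ]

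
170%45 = 35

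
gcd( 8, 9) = 1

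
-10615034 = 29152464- 39767498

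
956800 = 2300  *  416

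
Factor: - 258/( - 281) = 2^1*3^1*43^1 * 281^(-1 ) 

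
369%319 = 50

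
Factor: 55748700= 2^2*3^2*5^2 *7^1*8849^1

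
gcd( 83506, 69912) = 1942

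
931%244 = 199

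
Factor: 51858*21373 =2^1*3^2*11^1*29^1*43^1*67^2= 1108361034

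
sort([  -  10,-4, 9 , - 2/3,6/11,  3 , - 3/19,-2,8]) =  [  -  10,  -  4 , - 2, - 2/3 , - 3/19,6/11, 3, 8, 9]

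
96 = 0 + 96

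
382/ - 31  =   - 382/31 = -12.32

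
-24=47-71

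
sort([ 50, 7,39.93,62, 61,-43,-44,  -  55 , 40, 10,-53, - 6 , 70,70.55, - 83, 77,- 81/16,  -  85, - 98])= [ - 98,  -  85, - 83,  -  55, - 53,-44, - 43, - 6, - 81/16, 7  ,  10,39.93 , 40, 50,61,62 , 70,70.55, 77]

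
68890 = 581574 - 512684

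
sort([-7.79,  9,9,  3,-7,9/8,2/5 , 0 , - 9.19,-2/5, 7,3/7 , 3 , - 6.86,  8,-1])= [ - 9.19 , - 7.79,-7, - 6.86, - 1, -2/5 , 0, 2/5, 3/7, 9/8,3 , 3,7 , 8 , 9, 9 ] 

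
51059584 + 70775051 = 121834635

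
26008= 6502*4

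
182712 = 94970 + 87742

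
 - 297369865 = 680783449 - 978153314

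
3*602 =1806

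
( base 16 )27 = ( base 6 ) 103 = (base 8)47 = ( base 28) 1b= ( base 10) 39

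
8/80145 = 8/80145 = 0.00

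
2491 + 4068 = 6559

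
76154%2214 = 878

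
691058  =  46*15023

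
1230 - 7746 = -6516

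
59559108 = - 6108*(-9751 )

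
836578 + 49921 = 886499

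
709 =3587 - 2878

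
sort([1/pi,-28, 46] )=[ - 28,1/pi,46]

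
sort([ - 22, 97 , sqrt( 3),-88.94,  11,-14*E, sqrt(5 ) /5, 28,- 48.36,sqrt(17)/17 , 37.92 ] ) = [  -  88.94, - 48.36, - 14*E , - 22, sqrt(17)/17, sqrt( 5)/5, sqrt( 3),11, 28, 37.92, 97 ] 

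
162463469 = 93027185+69436284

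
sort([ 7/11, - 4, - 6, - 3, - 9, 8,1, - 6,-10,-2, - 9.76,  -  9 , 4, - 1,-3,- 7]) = [ - 10,-9.76 , - 9, - 9, -7,  -  6,-6,  -  4, - 3 , - 3 , - 2, - 1,7/11, 1, 4,8 ] 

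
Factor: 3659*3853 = 3659^1*3853^1=14098127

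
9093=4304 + 4789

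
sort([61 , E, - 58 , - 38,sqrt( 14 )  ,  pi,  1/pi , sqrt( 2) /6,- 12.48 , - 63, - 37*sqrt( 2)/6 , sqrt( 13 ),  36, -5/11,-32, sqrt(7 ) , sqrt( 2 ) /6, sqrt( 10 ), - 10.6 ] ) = [ - 63,-58, - 38, - 32, - 12.48,-10.6, - 37*sqrt (2)/6, - 5/11, sqrt( 2 )/6,  sqrt(2 )/6, 1/pi,sqrt( 7),E,pi, sqrt( 10), sqrt( 13) , sqrt( 14) , 36, 61] 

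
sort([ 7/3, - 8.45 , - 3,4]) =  [ - 8.45, - 3, 7/3,4] 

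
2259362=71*31822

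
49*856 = 41944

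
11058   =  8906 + 2152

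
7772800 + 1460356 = 9233156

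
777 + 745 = 1522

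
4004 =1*4004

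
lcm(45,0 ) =0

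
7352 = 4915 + 2437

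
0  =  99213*0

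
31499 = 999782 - 968283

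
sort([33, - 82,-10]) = [-82,  -  10, 33]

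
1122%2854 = 1122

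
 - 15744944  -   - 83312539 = 67567595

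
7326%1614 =870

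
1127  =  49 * 23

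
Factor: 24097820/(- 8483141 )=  - 2^2*5^1 * 1204891^1 * 8483141^( - 1) 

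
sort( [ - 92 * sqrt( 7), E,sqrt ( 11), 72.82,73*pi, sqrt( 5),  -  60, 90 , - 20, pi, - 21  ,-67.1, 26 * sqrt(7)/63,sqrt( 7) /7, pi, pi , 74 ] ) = [-92*sqrt( 7 ), - 67.1,-60, - 21,-20, sqrt( 7) /7,26*sqrt(7) /63,sqrt( 5),E, pi, pi, pi, sqrt( 11 ),72.82,74 , 90, 73*pi]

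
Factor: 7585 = 5^1  *37^1*41^1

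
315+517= 832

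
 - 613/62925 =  - 613/62925 = -0.01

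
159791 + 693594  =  853385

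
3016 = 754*4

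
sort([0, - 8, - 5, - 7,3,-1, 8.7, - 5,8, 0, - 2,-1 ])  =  [-8, - 7 , - 5,-5,-2, - 1, - 1,0, 0,  3,8,8.7]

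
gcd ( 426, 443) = 1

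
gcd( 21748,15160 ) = 4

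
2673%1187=299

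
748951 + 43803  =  792754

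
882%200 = 82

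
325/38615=65/7723 =0.01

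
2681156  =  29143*92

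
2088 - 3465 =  - 1377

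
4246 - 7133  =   - 2887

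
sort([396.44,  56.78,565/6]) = [ 56.78,565/6,396.44]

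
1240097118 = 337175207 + 902921911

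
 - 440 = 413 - 853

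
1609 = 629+980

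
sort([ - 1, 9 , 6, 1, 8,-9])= [ - 9, - 1,1, 6 , 8 , 9]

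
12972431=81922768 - 68950337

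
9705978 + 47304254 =57010232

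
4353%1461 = 1431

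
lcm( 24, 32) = 96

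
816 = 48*17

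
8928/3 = 2976 = 2976.00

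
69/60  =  23/20 = 1.15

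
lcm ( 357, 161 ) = 8211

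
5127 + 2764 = 7891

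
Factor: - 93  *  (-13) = 1209 = 3^1*13^1*31^1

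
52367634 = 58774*891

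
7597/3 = 7597/3 = 2532.33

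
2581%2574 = 7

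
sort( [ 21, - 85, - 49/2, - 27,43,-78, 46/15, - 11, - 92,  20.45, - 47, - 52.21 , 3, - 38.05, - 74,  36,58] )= [ - 92, -85, -78, - 74, - 52.21, - 47, - 38.05 , - 27,-49/2,-11,3, 46/15,  20.45,21,  36, 43, 58]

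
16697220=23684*705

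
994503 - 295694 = 698809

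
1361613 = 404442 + 957171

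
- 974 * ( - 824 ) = 802576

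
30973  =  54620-23647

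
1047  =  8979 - 7932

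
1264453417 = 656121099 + 608332318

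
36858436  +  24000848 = 60859284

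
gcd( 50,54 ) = 2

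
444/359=1 + 85/359 =1.24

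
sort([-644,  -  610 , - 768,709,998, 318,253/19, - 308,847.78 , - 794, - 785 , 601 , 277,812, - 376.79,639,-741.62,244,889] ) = [-794, - 785, - 768, - 741.62, - 644, - 610, - 376.79,  -  308,  253/19,244,277, 318, 601,  639,709, 812, 847.78,889,998 ] 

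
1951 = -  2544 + 4495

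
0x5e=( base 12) 7A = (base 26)3g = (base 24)3m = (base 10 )94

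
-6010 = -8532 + 2522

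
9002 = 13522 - 4520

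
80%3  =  2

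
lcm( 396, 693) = 2772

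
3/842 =3/842 =0.00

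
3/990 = 1/330 = 0.00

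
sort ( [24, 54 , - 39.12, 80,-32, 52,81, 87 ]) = [ -39.12 , - 32,24,52,54, 80, 81, 87]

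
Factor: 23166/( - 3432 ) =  - 2^(-2) * 3^3 = - 27/4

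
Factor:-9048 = -2^3*3^1*13^1 * 29^1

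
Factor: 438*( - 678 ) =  - 2^2 * 3^2 * 73^1*113^1 =- 296964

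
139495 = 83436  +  56059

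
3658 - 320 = 3338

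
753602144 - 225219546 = 528382598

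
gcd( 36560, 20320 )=80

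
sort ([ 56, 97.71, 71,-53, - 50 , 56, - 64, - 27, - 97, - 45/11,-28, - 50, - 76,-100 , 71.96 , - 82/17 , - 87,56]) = [ - 100, - 97 , - 87, - 76, - 64, - 53, - 50,-50,-28, - 27 , - 82/17, - 45/11, 56,  56, 56,71,71.96, 97.71]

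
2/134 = 1/67 = 0.01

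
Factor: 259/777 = 3^(-1) = 1/3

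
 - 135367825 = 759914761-895282586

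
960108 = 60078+900030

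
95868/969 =31956/323=98.93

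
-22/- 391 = 22/391= 0.06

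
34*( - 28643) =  - 973862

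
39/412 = 39/412 = 0.09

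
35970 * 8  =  287760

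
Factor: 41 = 41^1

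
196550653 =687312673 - 490762020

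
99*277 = 27423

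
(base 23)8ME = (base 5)123002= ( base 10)4752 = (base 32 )4KG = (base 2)1001010010000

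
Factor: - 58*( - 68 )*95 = 2^3*5^1*17^1*19^1*29^1=374680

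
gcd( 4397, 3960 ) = 1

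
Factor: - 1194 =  - 2^1 * 3^1 * 199^1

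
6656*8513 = 56662528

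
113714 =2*56857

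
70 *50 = 3500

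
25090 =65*386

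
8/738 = 4/369 = 0.01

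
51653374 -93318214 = -41664840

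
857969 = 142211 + 715758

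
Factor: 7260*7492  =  2^4*3^1  *  5^1*11^2*1873^1 = 54391920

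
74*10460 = 774040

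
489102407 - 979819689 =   -  490717282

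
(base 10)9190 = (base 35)7HK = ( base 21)khd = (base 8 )21746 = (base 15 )2aca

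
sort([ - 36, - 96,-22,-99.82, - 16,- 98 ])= [  -  99.82 , - 98,-96,-36, - 22, - 16 ]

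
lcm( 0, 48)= 0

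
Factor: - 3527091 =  - 3^3  *130633^1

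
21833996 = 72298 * 302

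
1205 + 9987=11192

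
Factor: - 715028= -2^2*178757^1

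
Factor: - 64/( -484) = 16/121 = 2^4* 11^(  -  2 ) 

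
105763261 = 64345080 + 41418181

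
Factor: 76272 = 2^4*3^1* 7^1*227^1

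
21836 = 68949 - 47113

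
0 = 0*989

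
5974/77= 5974/77 =77.58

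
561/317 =561/317 = 1.77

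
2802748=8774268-5971520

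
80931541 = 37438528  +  43493013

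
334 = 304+30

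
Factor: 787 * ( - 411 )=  -323457 = - 3^1*137^1*787^1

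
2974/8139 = 2974/8139 = 0.37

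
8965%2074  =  669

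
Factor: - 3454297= - 7^1*11^1*113^1*397^1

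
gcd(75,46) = 1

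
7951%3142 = 1667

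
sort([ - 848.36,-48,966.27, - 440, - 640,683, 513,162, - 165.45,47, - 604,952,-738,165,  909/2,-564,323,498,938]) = [ - 848.36 , - 738, - 640 , - 604 ,-564, - 440, -165.45, - 48, 47,162, 165,323, 909/2,498,513 , 683,  938,952,966.27]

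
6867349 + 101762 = 6969111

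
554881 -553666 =1215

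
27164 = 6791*4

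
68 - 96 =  - 28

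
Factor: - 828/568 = -2^( - 1) * 3^2*23^1 * 71^( - 1 )=- 207/142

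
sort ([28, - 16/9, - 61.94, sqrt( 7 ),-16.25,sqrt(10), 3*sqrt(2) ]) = [ - 61.94, - 16.25, - 16/9,  sqrt( 7 ), sqrt( 10), 3*sqrt( 2),28 ]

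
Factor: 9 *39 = 351 = 3^3*13^1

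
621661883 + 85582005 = 707243888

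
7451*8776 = 65389976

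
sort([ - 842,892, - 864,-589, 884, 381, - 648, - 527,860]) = [  -  864,-842, - 648,-589, - 527,381 , 860,884,892] 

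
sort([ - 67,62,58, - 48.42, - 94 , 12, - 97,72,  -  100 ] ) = [ -100, - 97, - 94, -67, - 48.42,12,58,62  ,  72]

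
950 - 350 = 600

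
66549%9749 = 8055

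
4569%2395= 2174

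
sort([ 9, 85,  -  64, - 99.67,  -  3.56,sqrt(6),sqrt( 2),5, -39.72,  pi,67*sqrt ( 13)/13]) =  [ - 99.67, - 64, - 39.72,  -  3.56,  sqrt ( 2),sqrt ( 6),pi, 5, 9, 67*sqrt( 13)/13, 85 ] 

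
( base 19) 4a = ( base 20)46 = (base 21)42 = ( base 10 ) 86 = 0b1010110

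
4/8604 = 1/2151 = 0.00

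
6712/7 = 958 + 6/7 = 958.86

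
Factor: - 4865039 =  - 373^1*13043^1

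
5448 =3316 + 2132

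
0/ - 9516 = 0/1 = -  0.00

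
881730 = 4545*194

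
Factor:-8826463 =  - 8826463^1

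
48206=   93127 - 44921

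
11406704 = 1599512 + 9807192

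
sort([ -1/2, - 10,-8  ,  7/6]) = [-10, - 8,  -  1/2, 7/6]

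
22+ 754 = 776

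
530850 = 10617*50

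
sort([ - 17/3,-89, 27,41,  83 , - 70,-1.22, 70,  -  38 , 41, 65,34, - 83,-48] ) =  [ - 89, - 83,-70, - 48, - 38, -17/3, - 1.22,27, 34, 41, 41,65,70, 83] 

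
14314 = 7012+7302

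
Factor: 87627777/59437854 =29209259/19812618=2^( - 1)* 3^( - 2 )*7^( - 1 )*157243^( - 1 )*29209259^1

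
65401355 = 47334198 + 18067157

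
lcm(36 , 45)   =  180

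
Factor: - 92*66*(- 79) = 479688 =2^3* 3^1*11^1*23^1 * 79^1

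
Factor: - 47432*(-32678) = 2^4*7^2*11^2*16339^1 = 1549982896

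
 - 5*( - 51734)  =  258670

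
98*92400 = 9055200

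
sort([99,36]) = [36, 99 ]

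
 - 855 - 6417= -7272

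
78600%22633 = 10701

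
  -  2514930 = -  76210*33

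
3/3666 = 1/1222 =0.00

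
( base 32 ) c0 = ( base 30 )co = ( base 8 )600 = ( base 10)384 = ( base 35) AY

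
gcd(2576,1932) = 644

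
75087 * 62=4655394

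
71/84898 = 71/84898=0.00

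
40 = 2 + 38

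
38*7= 266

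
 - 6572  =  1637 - 8209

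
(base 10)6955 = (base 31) 77B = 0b1101100101011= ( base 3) 100112121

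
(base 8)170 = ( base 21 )5F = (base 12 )a0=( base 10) 120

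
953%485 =468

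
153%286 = 153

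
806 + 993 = 1799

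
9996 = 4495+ 5501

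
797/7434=797/7434= 0.11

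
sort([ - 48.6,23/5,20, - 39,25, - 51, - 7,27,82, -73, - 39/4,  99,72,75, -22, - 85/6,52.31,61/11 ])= [ - 73,  -  51,-48.6,  -  39, - 22, - 85/6, - 39/4,- 7,23/5,61/11,20,25, 27, 52.31, 72,75,82,99] 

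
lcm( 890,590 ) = 52510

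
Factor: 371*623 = 7^2*53^1*89^1 = 231133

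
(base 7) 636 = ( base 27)BO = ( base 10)321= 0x141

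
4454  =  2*2227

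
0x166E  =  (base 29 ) 6O0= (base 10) 5742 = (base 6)42330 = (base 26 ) 8CM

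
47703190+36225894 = 83929084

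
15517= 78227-62710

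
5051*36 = 181836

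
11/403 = 11/403 = 0.03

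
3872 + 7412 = 11284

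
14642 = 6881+7761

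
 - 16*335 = - 5360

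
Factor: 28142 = 2^1*14071^1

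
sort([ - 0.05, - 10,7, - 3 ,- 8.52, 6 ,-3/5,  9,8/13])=[ - 10, - 8.52 ,-3, - 3/5, -0.05, 8/13,6,7,  9 ]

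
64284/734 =32142/367= 87.58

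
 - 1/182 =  - 1/182 = -0.01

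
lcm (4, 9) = 36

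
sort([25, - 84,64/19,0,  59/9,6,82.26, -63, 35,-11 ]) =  [  -  84, -63,  -  11 , 0,64/19  ,  6,59/9, 25, 35,82.26 ]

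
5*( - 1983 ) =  - 9915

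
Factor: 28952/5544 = 3^( - 2 )*47^1 = 47/9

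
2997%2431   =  566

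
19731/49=19731/49 =402.67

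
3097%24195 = 3097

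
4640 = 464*10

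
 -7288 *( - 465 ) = 3388920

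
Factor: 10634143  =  13^1*818011^1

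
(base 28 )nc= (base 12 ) 468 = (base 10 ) 656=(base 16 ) 290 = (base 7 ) 1625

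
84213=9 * 9357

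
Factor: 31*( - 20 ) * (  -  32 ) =19840 = 2^7*5^1*31^1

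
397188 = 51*7788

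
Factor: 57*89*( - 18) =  - 2^1*3^3*19^1*89^1 = - 91314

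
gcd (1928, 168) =8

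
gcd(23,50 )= 1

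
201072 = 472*426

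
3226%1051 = 73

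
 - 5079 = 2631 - 7710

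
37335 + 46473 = 83808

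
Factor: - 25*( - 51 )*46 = 58650 = 2^1*3^1 * 5^2*17^1*23^1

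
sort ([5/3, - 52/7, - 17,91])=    [-17, - 52/7,5/3, 91]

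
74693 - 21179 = 53514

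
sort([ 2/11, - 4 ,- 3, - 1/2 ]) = [ - 4, - 3, - 1/2 , 2/11]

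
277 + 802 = 1079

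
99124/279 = 355 + 79/279 = 355.28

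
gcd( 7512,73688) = 8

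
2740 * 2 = 5480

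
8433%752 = 161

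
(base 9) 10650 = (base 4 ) 1232310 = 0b1101110110100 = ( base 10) 7092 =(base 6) 52500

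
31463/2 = 31463/2 = 15731.50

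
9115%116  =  67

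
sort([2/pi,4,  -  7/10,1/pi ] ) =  [ - 7/10, 1/pi, 2/pi, 4] 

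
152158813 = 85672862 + 66485951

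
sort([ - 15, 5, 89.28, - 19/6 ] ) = [ - 15,-19/6,5, 89.28]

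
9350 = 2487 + 6863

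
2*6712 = 13424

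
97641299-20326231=77315068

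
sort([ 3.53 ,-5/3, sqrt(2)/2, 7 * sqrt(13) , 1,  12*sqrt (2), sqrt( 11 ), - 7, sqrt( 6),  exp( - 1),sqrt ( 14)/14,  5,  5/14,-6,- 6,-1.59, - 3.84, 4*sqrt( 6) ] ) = [ - 7, - 6, - 6 , - 3.84, - 5/3, - 1.59,sqrt( 14) /14, 5/14 , exp( - 1), sqrt(2)/2, 1,  sqrt(6), sqrt( 11), 3.53,5 , 4 * sqrt ( 6 ),  12*sqrt ( 2),7*sqrt(13) ]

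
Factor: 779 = 19^1*41^1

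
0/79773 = 0 = 0.00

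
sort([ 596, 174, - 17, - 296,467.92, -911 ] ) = [ - 911,-296,- 17,174, 467.92, 596]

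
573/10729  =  573/10729 = 0.05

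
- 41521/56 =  - 41521/56  =  - 741.45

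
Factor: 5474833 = 7^1 * 13^1  *  17^1*3539^1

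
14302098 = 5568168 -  - 8733930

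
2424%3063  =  2424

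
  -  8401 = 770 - 9171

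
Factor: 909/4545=1/5 = 5^( - 1) 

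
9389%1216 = 877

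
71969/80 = 899 + 49/80 = 899.61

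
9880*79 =780520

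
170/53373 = 170/53373 = 0.00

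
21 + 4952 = 4973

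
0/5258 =0  =  0.00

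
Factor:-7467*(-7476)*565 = 2^2*3^2*5^1*7^1*19^1*89^1*113^1*131^1  =  31540159980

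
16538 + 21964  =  38502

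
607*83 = 50381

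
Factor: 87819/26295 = 29273/8765 = 5^( - 1)*73^1*401^1 * 1753^( - 1)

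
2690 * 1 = 2690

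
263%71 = 50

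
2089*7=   14623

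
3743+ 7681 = 11424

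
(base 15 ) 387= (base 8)1442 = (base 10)802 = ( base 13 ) 499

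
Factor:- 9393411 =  - 3^1*3131137^1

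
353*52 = 18356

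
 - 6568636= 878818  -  7447454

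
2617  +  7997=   10614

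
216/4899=72/1633 = 0.04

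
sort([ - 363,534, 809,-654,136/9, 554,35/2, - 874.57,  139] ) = [ - 874.57, - 654, - 363,136/9, 35/2,139, 534, 554,809]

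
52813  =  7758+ 45055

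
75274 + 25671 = 100945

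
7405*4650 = 34433250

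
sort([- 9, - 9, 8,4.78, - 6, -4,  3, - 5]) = [ - 9, - 9, - 6,-5, - 4, 3, 4.78, 8 ]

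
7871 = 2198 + 5673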